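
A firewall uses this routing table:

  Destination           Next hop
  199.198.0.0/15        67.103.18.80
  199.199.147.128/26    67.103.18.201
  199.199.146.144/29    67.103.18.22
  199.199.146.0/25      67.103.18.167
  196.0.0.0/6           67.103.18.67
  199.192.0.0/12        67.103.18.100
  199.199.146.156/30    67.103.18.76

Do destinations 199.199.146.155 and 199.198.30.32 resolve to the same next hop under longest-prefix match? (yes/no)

199.199.146.155: longest match 199.198.0.0/15 -> 67.103.18.80
199.198.30.32: longest match 199.198.0.0/15 -> 67.103.18.80

yes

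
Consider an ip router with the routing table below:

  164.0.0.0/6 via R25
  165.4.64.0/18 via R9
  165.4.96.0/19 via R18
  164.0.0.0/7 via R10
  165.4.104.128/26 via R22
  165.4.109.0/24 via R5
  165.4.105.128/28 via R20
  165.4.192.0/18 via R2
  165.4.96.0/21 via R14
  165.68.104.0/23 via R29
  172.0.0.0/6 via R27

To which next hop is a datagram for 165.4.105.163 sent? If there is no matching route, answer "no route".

R18

Routes whose prefix contains 165.4.105.163:
  164.0.0.0/6 (164.0.0.0 - 167.255.255.255) -> R25
  164.0.0.0/7 (164.0.0.0 - 165.255.255.255) -> R10
  165.4.64.0/18 (165.4.64.0 - 165.4.127.255) -> R9
  165.4.96.0/19 (165.4.96.0 - 165.4.127.255) -> R18
More-specific entries that do NOT match:
  165.4.105.128/28 (165.4.105.128 - 165.4.105.143) does not contain 165.4.105.163
  165.4.104.128/26 (165.4.104.128 - 165.4.104.191) does not contain 165.4.105.163
  165.4.109.0/24 (165.4.109.0 - 165.4.109.255) does not contain 165.4.105.163
  165.68.104.0/23 (165.68.104.0 - 165.68.105.255) does not contain 165.4.105.163
  165.4.96.0/21 (165.4.96.0 - 165.4.103.255) does not contain 165.4.105.163
Longest matching prefix is /19 -> next hop R18.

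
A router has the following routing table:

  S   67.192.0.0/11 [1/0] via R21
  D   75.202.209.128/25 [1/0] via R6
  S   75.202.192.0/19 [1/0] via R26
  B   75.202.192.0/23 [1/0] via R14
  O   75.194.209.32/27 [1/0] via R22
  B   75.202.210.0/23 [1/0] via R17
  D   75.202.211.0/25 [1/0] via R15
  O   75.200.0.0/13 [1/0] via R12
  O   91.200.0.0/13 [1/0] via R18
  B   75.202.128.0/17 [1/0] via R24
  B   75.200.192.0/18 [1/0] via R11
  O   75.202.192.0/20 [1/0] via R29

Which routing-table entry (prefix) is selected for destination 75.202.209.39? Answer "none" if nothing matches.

Entries matching 75.202.209.39:
  75.200.0.0/13 (75.200.0.0 - 75.207.255.255)
  75.202.128.0/17 (75.202.128.0 - 75.202.255.255)
  75.202.192.0/19 (75.202.192.0 - 75.202.223.255)
Most specific is 75.202.192.0/19.

75.202.192.0/19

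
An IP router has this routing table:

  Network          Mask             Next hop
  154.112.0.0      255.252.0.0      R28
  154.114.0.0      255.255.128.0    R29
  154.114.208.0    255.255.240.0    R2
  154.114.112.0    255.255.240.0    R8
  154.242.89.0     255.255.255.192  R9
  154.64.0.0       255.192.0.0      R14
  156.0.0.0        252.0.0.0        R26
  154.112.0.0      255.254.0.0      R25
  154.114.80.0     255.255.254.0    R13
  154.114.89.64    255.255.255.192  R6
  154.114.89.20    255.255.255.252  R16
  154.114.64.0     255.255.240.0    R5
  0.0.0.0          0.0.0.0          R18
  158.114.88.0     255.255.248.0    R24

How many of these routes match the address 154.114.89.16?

Prefixes containing 154.114.89.16:
  0.0.0.0/0 (default, matches everything)
  154.64.0.0/10 (154.64.0.0 - 154.127.255.255)
  154.112.0.0/14 (154.112.0.0 - 154.115.255.255)
  154.114.0.0/17 (154.114.0.0 - 154.114.127.255)
Total matching entries: 4.

4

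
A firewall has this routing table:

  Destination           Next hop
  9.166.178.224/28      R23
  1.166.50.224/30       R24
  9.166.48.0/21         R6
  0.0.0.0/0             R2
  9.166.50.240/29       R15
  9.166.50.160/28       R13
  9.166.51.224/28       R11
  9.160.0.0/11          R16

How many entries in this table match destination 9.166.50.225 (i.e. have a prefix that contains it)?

3

Prefixes containing 9.166.50.225:
  0.0.0.0/0 (default, matches everything)
  9.160.0.0/11 (9.160.0.0 - 9.191.255.255)
  9.166.48.0/21 (9.166.48.0 - 9.166.55.255)
Total matching entries: 3.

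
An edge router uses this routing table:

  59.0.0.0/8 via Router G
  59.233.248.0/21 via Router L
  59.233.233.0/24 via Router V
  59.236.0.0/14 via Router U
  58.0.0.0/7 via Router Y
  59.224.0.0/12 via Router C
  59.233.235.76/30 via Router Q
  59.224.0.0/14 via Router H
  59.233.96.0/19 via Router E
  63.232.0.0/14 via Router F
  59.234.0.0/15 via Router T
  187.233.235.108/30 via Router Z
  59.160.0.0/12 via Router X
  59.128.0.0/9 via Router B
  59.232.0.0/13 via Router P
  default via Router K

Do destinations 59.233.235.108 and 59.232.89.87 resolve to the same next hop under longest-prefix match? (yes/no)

yes

59.233.235.108: longest match 59.232.0.0/13 -> Router P
59.232.89.87: longest match 59.232.0.0/13 -> Router P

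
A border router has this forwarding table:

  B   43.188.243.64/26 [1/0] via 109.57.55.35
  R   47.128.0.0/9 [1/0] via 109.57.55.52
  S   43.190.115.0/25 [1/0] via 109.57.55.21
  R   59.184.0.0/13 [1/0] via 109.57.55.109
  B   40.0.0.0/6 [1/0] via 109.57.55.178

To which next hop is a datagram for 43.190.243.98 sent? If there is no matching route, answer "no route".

109.57.55.178

Routes whose prefix contains 43.190.243.98:
  40.0.0.0/6 (40.0.0.0 - 43.255.255.255) -> 109.57.55.178
More-specific entries that do NOT match:
  43.188.243.64/26 (43.188.243.64 - 43.188.243.127) does not contain 43.190.243.98
  43.190.115.0/25 (43.190.115.0 - 43.190.115.127) does not contain 43.190.243.98
  59.184.0.0/13 (59.184.0.0 - 59.191.255.255) does not contain 43.190.243.98
  47.128.0.0/9 (47.128.0.0 - 47.255.255.255) does not contain 43.190.243.98
Longest matching prefix is /6 -> next hop 109.57.55.178.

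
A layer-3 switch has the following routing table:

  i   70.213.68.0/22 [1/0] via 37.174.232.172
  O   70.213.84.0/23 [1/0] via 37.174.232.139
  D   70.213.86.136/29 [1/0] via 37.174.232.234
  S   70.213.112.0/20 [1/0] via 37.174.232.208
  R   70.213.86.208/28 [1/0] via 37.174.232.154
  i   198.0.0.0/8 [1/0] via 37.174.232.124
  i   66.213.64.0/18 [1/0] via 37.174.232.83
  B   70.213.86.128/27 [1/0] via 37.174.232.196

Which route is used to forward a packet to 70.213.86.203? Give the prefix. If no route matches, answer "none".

70.213.86.203 is outside every listed prefix and there is no default route.

none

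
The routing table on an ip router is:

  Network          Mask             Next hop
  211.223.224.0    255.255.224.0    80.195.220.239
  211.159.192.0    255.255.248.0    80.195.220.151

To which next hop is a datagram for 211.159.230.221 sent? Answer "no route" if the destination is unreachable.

no route

No entry's prefix contains 211.159.230.221; there is no default route.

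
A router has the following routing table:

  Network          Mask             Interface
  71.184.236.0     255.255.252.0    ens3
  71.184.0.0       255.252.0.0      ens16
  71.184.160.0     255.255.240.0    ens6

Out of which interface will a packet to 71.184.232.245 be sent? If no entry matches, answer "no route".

Routes whose prefix contains 71.184.232.245:
  71.184.0.0/14 (71.184.0.0 - 71.187.255.255) -> ens16
More-specific entries that do NOT match:
  71.184.236.0/22 (71.184.236.0 - 71.184.239.255) does not contain 71.184.232.245
  71.184.160.0/20 (71.184.160.0 - 71.184.175.255) does not contain 71.184.232.245
Longest matching prefix is /14 -> interface ens16.

ens16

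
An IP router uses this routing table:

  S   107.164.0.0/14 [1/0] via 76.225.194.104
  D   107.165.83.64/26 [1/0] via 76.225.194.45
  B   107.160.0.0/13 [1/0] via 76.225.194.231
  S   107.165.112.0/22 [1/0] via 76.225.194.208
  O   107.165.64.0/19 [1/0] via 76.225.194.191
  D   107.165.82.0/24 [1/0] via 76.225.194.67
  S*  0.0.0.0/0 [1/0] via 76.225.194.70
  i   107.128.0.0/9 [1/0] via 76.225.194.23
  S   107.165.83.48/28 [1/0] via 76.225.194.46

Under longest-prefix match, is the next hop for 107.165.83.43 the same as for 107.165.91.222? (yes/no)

107.165.83.43: longest match 107.165.64.0/19 -> 76.225.194.191
107.165.91.222: longest match 107.165.64.0/19 -> 76.225.194.191

yes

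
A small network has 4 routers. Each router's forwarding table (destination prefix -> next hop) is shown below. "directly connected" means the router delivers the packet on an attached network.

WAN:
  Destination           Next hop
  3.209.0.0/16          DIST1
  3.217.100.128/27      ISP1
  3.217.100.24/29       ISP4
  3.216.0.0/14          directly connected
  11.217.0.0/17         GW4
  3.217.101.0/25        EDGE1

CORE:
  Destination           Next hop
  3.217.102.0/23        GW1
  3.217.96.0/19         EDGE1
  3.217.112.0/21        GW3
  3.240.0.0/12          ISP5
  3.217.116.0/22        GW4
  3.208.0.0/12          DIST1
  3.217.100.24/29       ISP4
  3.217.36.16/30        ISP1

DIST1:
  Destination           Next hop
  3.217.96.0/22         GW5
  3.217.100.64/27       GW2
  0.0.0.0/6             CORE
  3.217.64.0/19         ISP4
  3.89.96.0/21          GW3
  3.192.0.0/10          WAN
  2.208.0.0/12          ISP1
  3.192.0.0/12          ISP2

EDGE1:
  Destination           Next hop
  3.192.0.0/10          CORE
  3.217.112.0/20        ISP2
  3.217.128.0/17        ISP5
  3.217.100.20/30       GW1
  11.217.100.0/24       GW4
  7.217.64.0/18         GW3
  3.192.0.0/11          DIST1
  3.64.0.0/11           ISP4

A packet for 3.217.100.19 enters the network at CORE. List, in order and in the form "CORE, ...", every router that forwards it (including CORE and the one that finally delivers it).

CORE, EDGE1, DIST1, WAN

At CORE: longest match for 3.217.100.19 is 3.217.96.0/19 -> EDGE1
At EDGE1: longest match for 3.217.100.19 is 3.192.0.0/11 -> DIST1
At DIST1: longest match for 3.217.100.19 is 3.192.0.0/10 -> WAN
At WAN: longest match for 3.217.100.19 is 3.216.0.0/14 -> directly connected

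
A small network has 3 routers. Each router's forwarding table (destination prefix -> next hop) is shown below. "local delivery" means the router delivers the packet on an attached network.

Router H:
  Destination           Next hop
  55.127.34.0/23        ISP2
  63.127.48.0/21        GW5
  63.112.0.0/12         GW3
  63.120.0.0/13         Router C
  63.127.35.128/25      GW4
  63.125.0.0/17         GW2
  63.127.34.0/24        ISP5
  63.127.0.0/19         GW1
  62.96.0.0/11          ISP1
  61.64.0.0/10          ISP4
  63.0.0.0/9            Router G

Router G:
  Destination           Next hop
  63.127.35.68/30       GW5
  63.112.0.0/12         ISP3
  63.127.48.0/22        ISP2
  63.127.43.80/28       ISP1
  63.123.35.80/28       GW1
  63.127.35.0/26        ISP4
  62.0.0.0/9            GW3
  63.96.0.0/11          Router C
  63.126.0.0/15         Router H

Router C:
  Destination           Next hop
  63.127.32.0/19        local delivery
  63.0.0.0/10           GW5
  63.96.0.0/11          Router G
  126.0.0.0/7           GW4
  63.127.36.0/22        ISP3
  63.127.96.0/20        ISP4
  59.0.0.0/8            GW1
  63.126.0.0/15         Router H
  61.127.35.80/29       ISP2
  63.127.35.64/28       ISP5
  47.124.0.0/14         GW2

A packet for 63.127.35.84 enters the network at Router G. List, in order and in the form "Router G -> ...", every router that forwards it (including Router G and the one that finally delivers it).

At Router G: longest match for 63.127.35.84 is 63.126.0.0/15 -> Router H
At Router H: longest match for 63.127.35.84 is 63.120.0.0/13 -> Router C
At Router C: longest match for 63.127.35.84 is 63.127.32.0/19 -> local delivery

Router G -> Router H -> Router C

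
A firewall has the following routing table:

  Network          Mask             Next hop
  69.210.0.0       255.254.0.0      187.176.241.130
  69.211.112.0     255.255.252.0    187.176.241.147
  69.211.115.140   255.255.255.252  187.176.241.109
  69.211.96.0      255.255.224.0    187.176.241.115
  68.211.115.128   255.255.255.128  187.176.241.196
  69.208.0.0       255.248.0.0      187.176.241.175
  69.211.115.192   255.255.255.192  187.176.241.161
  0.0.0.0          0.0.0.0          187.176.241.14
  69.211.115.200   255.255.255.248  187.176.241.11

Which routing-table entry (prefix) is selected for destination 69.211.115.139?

69.211.112.0/22

Entries matching 69.211.115.139:
  0.0.0.0/0 (default, matches everything)
  69.208.0.0/13 (69.208.0.0 - 69.215.255.255)
  69.210.0.0/15 (69.210.0.0 - 69.211.255.255)
  69.211.96.0/19 (69.211.96.0 - 69.211.127.255)
  69.211.112.0/22 (69.211.112.0 - 69.211.115.255)
Most specific is 69.211.112.0/22.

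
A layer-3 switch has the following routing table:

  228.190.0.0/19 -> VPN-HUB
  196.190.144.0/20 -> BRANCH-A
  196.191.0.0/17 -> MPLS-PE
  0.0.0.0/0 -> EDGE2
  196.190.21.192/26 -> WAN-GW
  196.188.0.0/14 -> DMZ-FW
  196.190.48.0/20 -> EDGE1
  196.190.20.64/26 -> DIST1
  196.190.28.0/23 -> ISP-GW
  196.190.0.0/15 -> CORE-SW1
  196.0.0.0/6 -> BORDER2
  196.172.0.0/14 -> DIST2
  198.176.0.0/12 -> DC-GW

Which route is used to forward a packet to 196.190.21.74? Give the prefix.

Entries matching 196.190.21.74:
  0.0.0.0/0 (default, matches everything)
  196.0.0.0/6 (196.0.0.0 - 199.255.255.255)
  196.188.0.0/14 (196.188.0.0 - 196.191.255.255)
  196.190.0.0/15 (196.190.0.0 - 196.191.255.255)
Most specific is 196.190.0.0/15.

196.190.0.0/15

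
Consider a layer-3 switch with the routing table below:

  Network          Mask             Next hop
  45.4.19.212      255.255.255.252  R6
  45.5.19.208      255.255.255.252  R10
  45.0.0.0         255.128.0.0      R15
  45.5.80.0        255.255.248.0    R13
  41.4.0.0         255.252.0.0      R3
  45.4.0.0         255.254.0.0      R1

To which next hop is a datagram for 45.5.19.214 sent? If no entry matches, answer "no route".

Routes whose prefix contains 45.5.19.214:
  45.0.0.0/9 (45.0.0.0 - 45.127.255.255) -> R15
  45.4.0.0/15 (45.4.0.0 - 45.5.255.255) -> R1
More-specific entries that do NOT match:
  45.4.19.212/30 (45.4.19.212 - 45.4.19.215) does not contain 45.5.19.214
  45.5.19.208/30 (45.5.19.208 - 45.5.19.211) does not contain 45.5.19.214
  45.5.80.0/21 (45.5.80.0 - 45.5.87.255) does not contain 45.5.19.214
Longest matching prefix is /15 -> next hop R1.

R1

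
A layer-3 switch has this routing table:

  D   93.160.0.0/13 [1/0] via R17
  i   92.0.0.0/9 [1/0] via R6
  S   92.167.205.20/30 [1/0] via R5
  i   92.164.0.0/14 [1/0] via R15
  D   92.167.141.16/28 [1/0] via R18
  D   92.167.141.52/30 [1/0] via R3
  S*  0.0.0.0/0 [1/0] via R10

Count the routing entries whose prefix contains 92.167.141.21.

3

Prefixes containing 92.167.141.21:
  0.0.0.0/0 (default, matches everything)
  92.164.0.0/14 (92.164.0.0 - 92.167.255.255)
  92.167.141.16/28 (92.167.141.16 - 92.167.141.31)
Total matching entries: 3.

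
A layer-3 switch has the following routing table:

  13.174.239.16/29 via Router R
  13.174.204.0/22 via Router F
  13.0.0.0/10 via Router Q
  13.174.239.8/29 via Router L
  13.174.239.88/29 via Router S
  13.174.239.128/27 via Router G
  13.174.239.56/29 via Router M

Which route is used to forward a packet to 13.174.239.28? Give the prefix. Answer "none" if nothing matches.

13.174.239.28 is outside every listed prefix and there is no default route.

none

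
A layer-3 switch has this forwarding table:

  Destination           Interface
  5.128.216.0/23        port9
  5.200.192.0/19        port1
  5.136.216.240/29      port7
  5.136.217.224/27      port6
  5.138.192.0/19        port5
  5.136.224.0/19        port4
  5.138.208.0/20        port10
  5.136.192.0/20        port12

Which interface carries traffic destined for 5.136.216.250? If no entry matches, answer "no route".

no route

No entry's prefix contains 5.136.216.250; there is no default route.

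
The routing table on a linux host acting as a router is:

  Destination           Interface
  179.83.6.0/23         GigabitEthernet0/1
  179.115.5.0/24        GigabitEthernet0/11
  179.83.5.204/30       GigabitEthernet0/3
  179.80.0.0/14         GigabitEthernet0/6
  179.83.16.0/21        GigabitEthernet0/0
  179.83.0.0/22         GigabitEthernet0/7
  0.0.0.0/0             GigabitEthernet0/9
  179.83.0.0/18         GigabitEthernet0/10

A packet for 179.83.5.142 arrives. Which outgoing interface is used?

Routes whose prefix contains 179.83.5.142:
  0.0.0.0/0 (default, matches everything) -> GigabitEthernet0/9
  179.80.0.0/14 (179.80.0.0 - 179.83.255.255) -> GigabitEthernet0/6
  179.83.0.0/18 (179.83.0.0 - 179.83.63.255) -> GigabitEthernet0/10
More-specific entries that do NOT match:
  179.83.5.204/30 (179.83.5.204 - 179.83.5.207) does not contain 179.83.5.142
  179.115.5.0/24 (179.115.5.0 - 179.115.5.255) does not contain 179.83.5.142
  179.83.6.0/23 (179.83.6.0 - 179.83.7.255) does not contain 179.83.5.142
  179.83.0.0/22 (179.83.0.0 - 179.83.3.255) does not contain 179.83.5.142
  179.83.16.0/21 (179.83.16.0 - 179.83.23.255) does not contain 179.83.5.142
Longest matching prefix is /18 -> interface GigabitEthernet0/10.

GigabitEthernet0/10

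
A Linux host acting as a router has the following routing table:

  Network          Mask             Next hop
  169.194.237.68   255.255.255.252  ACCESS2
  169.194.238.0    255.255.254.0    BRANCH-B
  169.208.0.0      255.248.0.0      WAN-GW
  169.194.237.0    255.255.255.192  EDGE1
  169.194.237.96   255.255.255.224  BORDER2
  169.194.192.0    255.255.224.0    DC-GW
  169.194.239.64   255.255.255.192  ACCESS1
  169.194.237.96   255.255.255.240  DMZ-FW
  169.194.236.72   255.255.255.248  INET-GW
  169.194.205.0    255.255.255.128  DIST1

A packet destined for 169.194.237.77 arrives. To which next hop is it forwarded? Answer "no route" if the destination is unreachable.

No entry's prefix contains 169.194.237.77; there is no default route.

no route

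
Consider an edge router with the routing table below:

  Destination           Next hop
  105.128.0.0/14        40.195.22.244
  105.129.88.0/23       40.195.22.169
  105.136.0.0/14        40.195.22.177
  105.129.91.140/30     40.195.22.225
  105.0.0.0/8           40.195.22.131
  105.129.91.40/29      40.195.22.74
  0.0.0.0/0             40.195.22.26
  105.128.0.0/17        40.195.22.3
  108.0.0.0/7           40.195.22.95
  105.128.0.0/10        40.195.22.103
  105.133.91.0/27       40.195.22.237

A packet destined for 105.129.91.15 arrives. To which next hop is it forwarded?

40.195.22.244

Routes whose prefix contains 105.129.91.15:
  0.0.0.0/0 (default, matches everything) -> 40.195.22.26
  105.0.0.0/8 (105.0.0.0 - 105.255.255.255) -> 40.195.22.131
  105.128.0.0/10 (105.128.0.0 - 105.191.255.255) -> 40.195.22.103
  105.128.0.0/14 (105.128.0.0 - 105.131.255.255) -> 40.195.22.244
More-specific entries that do NOT match:
  105.129.91.140/30 (105.129.91.140 - 105.129.91.143) does not contain 105.129.91.15
  105.129.91.40/29 (105.129.91.40 - 105.129.91.47) does not contain 105.129.91.15
  105.133.91.0/27 (105.133.91.0 - 105.133.91.31) does not contain 105.129.91.15
  105.129.88.0/23 (105.129.88.0 - 105.129.89.255) does not contain 105.129.91.15
  105.128.0.0/17 (105.128.0.0 - 105.128.127.255) does not contain 105.129.91.15
Longest matching prefix is /14 -> next hop 40.195.22.244.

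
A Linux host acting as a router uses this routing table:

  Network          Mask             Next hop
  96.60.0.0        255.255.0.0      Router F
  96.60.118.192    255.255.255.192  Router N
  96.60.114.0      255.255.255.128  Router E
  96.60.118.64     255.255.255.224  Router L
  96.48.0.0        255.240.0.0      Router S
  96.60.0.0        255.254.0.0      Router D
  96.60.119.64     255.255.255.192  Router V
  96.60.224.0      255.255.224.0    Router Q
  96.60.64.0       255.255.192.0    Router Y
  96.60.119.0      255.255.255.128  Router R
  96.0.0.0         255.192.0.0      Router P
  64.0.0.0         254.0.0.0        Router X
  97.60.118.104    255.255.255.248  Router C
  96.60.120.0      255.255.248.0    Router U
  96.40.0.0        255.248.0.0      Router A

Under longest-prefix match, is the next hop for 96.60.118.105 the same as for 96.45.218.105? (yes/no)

96.60.118.105: longest match 96.60.64.0/18 -> Router Y
96.45.218.105: longest match 96.40.0.0/13 -> Router A

no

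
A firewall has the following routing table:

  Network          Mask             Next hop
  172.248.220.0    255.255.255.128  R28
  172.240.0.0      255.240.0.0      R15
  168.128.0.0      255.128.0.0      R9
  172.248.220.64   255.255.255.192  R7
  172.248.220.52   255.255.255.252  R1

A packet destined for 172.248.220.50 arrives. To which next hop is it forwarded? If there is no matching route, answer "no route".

R28

Routes whose prefix contains 172.248.220.50:
  172.240.0.0/12 (172.240.0.0 - 172.255.255.255) -> R15
  172.248.220.0/25 (172.248.220.0 - 172.248.220.127) -> R28
More-specific entries that do NOT match:
  172.248.220.52/30 (172.248.220.52 - 172.248.220.55) does not contain 172.248.220.50
  172.248.220.64/26 (172.248.220.64 - 172.248.220.127) does not contain 172.248.220.50
Longest matching prefix is /25 -> next hop R28.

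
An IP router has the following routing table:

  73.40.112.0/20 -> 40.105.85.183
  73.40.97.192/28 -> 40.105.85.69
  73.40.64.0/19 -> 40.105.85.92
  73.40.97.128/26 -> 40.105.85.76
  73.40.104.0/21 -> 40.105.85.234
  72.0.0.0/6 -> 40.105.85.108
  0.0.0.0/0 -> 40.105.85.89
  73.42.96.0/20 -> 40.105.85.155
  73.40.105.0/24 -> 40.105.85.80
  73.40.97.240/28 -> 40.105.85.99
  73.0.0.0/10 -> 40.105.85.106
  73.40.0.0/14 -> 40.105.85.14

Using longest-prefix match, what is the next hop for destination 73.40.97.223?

40.105.85.14

Routes whose prefix contains 73.40.97.223:
  0.0.0.0/0 (default, matches everything) -> 40.105.85.89
  72.0.0.0/6 (72.0.0.0 - 75.255.255.255) -> 40.105.85.108
  73.0.0.0/10 (73.0.0.0 - 73.63.255.255) -> 40.105.85.106
  73.40.0.0/14 (73.40.0.0 - 73.43.255.255) -> 40.105.85.14
More-specific entries that do NOT match:
  73.40.97.192/28 (73.40.97.192 - 73.40.97.207) does not contain 73.40.97.223
  73.40.97.240/28 (73.40.97.240 - 73.40.97.255) does not contain 73.40.97.223
  73.40.97.128/26 (73.40.97.128 - 73.40.97.191) does not contain 73.40.97.223
  73.40.105.0/24 (73.40.105.0 - 73.40.105.255) does not contain 73.40.97.223
  73.40.104.0/21 (73.40.104.0 - 73.40.111.255) does not contain 73.40.97.223
  73.40.112.0/20 (73.40.112.0 - 73.40.127.255) does not contain 73.40.97.223
  73.42.96.0/20 (73.42.96.0 - 73.42.111.255) does not contain 73.40.97.223
  73.40.64.0/19 (73.40.64.0 - 73.40.95.255) does not contain 73.40.97.223
Longest matching prefix is /14 -> next hop 40.105.85.14.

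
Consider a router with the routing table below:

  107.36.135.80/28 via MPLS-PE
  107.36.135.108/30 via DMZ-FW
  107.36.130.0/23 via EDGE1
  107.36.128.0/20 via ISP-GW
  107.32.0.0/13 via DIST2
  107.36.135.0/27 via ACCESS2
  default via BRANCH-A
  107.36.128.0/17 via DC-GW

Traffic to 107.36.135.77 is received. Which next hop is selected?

ISP-GW

Routes whose prefix contains 107.36.135.77:
  0.0.0.0/0 (default, matches everything) -> BRANCH-A
  107.32.0.0/13 (107.32.0.0 - 107.39.255.255) -> DIST2
  107.36.128.0/17 (107.36.128.0 - 107.36.255.255) -> DC-GW
  107.36.128.0/20 (107.36.128.0 - 107.36.143.255) -> ISP-GW
More-specific entries that do NOT match:
  107.36.135.108/30 (107.36.135.108 - 107.36.135.111) does not contain 107.36.135.77
  107.36.135.80/28 (107.36.135.80 - 107.36.135.95) does not contain 107.36.135.77
  107.36.135.0/27 (107.36.135.0 - 107.36.135.31) does not contain 107.36.135.77
  107.36.130.0/23 (107.36.130.0 - 107.36.131.255) does not contain 107.36.135.77
Longest matching prefix is /20 -> next hop ISP-GW.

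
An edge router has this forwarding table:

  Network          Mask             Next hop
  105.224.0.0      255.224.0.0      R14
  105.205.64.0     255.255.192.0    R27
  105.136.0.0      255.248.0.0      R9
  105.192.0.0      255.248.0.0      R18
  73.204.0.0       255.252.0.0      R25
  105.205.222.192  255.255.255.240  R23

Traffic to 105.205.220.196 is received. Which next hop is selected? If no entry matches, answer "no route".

no route

No entry's prefix contains 105.205.220.196; there is no default route.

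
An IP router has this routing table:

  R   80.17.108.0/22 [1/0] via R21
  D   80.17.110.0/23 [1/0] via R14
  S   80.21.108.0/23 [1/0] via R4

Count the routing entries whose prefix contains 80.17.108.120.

Prefixes containing 80.17.108.120:
  80.17.108.0/22 (80.17.108.0 - 80.17.111.255)
Total matching entries: 1.

1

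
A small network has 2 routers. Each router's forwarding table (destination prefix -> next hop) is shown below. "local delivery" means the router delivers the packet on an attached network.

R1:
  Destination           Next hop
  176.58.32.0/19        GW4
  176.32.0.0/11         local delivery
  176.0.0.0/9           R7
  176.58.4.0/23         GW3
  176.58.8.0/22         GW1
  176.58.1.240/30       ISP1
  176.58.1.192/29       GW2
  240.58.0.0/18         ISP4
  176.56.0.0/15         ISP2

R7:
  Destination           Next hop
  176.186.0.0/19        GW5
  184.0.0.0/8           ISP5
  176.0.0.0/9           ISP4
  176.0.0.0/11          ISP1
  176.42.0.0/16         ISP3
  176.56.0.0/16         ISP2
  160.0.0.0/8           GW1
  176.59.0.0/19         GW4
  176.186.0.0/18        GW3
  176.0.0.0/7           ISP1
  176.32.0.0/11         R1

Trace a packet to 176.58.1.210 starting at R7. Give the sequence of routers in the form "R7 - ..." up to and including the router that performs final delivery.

R7 - R1

At R7: longest match for 176.58.1.210 is 176.32.0.0/11 -> R1
At R1: longest match for 176.58.1.210 is 176.32.0.0/11 -> local delivery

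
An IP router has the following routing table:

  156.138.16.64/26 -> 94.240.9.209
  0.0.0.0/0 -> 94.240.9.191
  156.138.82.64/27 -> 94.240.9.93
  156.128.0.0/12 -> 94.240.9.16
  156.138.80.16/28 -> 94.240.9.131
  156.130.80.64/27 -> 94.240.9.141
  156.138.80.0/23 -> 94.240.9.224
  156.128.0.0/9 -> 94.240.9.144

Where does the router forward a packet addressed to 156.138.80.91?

Routes whose prefix contains 156.138.80.91:
  0.0.0.0/0 (default, matches everything) -> 94.240.9.191
  156.128.0.0/9 (156.128.0.0 - 156.255.255.255) -> 94.240.9.144
  156.128.0.0/12 (156.128.0.0 - 156.143.255.255) -> 94.240.9.16
  156.138.80.0/23 (156.138.80.0 - 156.138.81.255) -> 94.240.9.224
More-specific entries that do NOT match:
  156.138.80.16/28 (156.138.80.16 - 156.138.80.31) does not contain 156.138.80.91
  156.138.82.64/27 (156.138.82.64 - 156.138.82.95) does not contain 156.138.80.91
  156.130.80.64/27 (156.130.80.64 - 156.130.80.95) does not contain 156.138.80.91
  156.138.16.64/26 (156.138.16.64 - 156.138.16.127) does not contain 156.138.80.91
Longest matching prefix is /23 -> next hop 94.240.9.224.

94.240.9.224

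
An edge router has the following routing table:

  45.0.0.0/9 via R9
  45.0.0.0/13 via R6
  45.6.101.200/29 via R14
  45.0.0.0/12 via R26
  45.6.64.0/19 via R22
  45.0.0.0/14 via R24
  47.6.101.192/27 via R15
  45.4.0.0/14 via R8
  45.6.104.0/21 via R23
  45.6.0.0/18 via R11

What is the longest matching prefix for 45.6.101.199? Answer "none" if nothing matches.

Entries matching 45.6.101.199:
  45.0.0.0/9 (45.0.0.0 - 45.127.255.255)
  45.0.0.0/12 (45.0.0.0 - 45.15.255.255)
  45.0.0.0/13 (45.0.0.0 - 45.7.255.255)
  45.4.0.0/14 (45.4.0.0 - 45.7.255.255)
Most specific is 45.4.0.0/14.

45.4.0.0/14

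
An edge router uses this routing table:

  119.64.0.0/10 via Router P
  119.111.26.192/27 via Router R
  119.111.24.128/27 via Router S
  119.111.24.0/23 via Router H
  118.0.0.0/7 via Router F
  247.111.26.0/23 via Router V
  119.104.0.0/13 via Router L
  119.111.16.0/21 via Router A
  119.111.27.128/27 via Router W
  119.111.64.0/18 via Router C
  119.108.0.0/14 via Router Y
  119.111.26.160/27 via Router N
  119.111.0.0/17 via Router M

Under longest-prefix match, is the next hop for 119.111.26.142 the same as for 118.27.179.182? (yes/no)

119.111.26.142: longest match 119.111.0.0/17 -> Router M
118.27.179.182: longest match 118.0.0.0/7 -> Router F

no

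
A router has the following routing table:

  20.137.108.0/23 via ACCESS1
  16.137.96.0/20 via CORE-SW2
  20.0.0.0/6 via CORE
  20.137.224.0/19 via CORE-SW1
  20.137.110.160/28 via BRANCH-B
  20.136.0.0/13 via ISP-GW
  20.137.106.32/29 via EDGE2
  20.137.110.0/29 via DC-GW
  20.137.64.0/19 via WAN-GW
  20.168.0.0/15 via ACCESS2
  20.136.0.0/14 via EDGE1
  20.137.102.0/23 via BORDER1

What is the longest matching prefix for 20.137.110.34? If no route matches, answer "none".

Entries matching 20.137.110.34:
  20.0.0.0/6 (20.0.0.0 - 23.255.255.255)
  20.136.0.0/13 (20.136.0.0 - 20.143.255.255)
  20.136.0.0/14 (20.136.0.0 - 20.139.255.255)
Most specific is 20.136.0.0/14.

20.136.0.0/14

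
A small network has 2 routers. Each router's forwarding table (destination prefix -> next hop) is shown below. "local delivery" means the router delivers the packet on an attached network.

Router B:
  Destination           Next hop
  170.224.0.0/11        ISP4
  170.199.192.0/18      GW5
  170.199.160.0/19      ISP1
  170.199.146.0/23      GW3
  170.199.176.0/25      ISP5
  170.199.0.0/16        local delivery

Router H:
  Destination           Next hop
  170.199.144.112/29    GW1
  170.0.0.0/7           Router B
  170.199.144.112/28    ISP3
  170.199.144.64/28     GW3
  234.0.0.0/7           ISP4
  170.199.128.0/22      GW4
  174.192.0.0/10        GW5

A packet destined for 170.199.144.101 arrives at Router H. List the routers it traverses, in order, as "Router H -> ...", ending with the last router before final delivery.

Router H -> Router B

At Router H: longest match for 170.199.144.101 is 170.0.0.0/7 -> Router B
At Router B: longest match for 170.199.144.101 is 170.199.0.0/16 -> local delivery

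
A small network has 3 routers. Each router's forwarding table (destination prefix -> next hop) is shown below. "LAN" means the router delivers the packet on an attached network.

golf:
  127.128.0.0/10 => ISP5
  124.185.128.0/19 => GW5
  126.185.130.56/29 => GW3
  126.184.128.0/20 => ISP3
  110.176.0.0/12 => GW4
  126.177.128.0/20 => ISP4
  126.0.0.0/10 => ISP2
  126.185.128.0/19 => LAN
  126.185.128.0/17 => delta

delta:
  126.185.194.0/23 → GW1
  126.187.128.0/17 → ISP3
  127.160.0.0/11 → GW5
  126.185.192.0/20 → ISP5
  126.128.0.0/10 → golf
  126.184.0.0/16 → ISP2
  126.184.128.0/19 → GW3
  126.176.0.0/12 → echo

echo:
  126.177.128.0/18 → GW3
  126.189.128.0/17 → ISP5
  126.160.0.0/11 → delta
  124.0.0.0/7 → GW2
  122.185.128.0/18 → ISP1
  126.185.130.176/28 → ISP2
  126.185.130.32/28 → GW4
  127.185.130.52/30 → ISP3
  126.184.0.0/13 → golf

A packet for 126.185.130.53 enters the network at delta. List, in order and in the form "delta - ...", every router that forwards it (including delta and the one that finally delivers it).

delta - echo - golf

At delta: longest match for 126.185.130.53 is 126.176.0.0/12 -> echo
At echo: longest match for 126.185.130.53 is 126.184.0.0/13 -> golf
At golf: longest match for 126.185.130.53 is 126.185.128.0/19 -> LAN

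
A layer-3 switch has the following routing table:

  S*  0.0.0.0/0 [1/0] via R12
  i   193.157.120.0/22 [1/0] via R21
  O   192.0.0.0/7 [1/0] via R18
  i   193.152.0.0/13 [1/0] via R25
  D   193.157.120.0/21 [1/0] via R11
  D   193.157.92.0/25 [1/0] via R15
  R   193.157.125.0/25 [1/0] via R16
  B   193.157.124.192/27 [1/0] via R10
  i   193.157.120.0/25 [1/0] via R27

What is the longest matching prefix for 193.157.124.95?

Entries matching 193.157.124.95:
  0.0.0.0/0 (default, matches everything)
  192.0.0.0/7 (192.0.0.0 - 193.255.255.255)
  193.152.0.0/13 (193.152.0.0 - 193.159.255.255)
  193.157.120.0/21 (193.157.120.0 - 193.157.127.255)
Most specific is 193.157.120.0/21.

193.157.120.0/21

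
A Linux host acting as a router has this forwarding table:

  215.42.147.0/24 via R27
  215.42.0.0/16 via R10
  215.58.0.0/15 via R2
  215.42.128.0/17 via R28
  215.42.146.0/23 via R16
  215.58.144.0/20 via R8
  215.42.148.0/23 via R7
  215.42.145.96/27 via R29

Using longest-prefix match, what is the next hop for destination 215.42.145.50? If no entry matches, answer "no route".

Routes whose prefix contains 215.42.145.50:
  215.42.0.0/16 (215.42.0.0 - 215.42.255.255) -> R10
  215.42.128.0/17 (215.42.128.0 - 215.42.255.255) -> R28
More-specific entries that do NOT match:
  215.42.145.96/27 (215.42.145.96 - 215.42.145.127) does not contain 215.42.145.50
  215.42.147.0/24 (215.42.147.0 - 215.42.147.255) does not contain 215.42.145.50
  215.42.146.0/23 (215.42.146.0 - 215.42.147.255) does not contain 215.42.145.50
  215.42.148.0/23 (215.42.148.0 - 215.42.149.255) does not contain 215.42.145.50
  215.58.144.0/20 (215.58.144.0 - 215.58.159.255) does not contain 215.42.145.50
Longest matching prefix is /17 -> next hop R28.

R28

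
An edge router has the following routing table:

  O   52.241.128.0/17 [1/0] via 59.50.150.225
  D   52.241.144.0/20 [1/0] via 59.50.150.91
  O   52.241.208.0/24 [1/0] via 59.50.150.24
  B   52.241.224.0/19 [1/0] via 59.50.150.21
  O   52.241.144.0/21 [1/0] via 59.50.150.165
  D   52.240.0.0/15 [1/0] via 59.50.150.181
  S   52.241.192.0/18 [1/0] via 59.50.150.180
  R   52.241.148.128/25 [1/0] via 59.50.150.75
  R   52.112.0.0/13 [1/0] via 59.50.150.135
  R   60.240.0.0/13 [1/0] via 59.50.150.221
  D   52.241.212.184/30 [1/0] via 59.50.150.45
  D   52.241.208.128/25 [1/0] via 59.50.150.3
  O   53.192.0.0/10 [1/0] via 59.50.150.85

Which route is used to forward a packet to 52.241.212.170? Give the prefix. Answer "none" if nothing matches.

52.241.192.0/18

Entries matching 52.241.212.170:
  52.240.0.0/15 (52.240.0.0 - 52.241.255.255)
  52.241.128.0/17 (52.241.128.0 - 52.241.255.255)
  52.241.192.0/18 (52.241.192.0 - 52.241.255.255)
Most specific is 52.241.192.0/18.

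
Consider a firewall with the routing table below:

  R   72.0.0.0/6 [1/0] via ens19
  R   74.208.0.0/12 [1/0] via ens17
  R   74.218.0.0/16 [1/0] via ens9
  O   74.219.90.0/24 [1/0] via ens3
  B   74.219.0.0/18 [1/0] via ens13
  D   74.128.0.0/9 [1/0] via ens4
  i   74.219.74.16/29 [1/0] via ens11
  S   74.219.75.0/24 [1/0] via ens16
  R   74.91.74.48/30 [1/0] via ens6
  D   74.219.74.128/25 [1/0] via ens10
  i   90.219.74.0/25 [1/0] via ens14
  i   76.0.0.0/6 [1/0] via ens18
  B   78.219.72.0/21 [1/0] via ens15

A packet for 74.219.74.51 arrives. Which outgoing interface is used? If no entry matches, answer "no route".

ens17

Routes whose prefix contains 74.219.74.51:
  72.0.0.0/6 (72.0.0.0 - 75.255.255.255) -> ens19
  74.128.0.0/9 (74.128.0.0 - 74.255.255.255) -> ens4
  74.208.0.0/12 (74.208.0.0 - 74.223.255.255) -> ens17
More-specific entries that do NOT match:
  74.91.74.48/30 (74.91.74.48 - 74.91.74.51) does not contain 74.219.74.51
  74.219.74.16/29 (74.219.74.16 - 74.219.74.23) does not contain 74.219.74.51
  74.219.74.128/25 (74.219.74.128 - 74.219.74.255) does not contain 74.219.74.51
  90.219.74.0/25 (90.219.74.0 - 90.219.74.127) does not contain 74.219.74.51
  74.219.90.0/24 (74.219.90.0 - 74.219.90.255) does not contain 74.219.74.51
  74.219.75.0/24 (74.219.75.0 - 74.219.75.255) does not contain 74.219.74.51
  78.219.72.0/21 (78.219.72.0 - 78.219.79.255) does not contain 74.219.74.51
  74.219.0.0/18 (74.219.0.0 - 74.219.63.255) does not contain 74.219.74.51
  74.218.0.0/16 (74.218.0.0 - 74.218.255.255) does not contain 74.219.74.51
Longest matching prefix is /12 -> interface ens17.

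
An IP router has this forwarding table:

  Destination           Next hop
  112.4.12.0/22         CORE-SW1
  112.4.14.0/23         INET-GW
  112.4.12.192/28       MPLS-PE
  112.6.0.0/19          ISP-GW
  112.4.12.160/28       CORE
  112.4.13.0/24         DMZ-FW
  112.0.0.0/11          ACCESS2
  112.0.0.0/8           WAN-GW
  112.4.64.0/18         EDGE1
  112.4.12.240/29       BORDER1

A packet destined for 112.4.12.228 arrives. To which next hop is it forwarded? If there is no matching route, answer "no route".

CORE-SW1

Routes whose prefix contains 112.4.12.228:
  112.0.0.0/8 (112.0.0.0 - 112.255.255.255) -> WAN-GW
  112.0.0.0/11 (112.0.0.0 - 112.31.255.255) -> ACCESS2
  112.4.12.0/22 (112.4.12.0 - 112.4.15.255) -> CORE-SW1
More-specific entries that do NOT match:
  112.4.12.240/29 (112.4.12.240 - 112.4.12.247) does not contain 112.4.12.228
  112.4.12.192/28 (112.4.12.192 - 112.4.12.207) does not contain 112.4.12.228
  112.4.12.160/28 (112.4.12.160 - 112.4.12.175) does not contain 112.4.12.228
  112.4.13.0/24 (112.4.13.0 - 112.4.13.255) does not contain 112.4.12.228
  112.4.14.0/23 (112.4.14.0 - 112.4.15.255) does not contain 112.4.12.228
Longest matching prefix is /22 -> next hop CORE-SW1.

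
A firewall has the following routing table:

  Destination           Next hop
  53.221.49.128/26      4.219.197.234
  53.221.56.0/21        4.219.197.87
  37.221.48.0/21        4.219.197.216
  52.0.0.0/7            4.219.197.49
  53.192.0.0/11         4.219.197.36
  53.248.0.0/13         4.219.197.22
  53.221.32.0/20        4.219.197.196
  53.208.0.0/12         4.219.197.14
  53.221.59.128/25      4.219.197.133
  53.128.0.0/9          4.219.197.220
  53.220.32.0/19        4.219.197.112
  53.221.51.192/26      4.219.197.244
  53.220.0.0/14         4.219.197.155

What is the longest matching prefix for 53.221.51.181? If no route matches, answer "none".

Entries matching 53.221.51.181:
  52.0.0.0/7 (52.0.0.0 - 53.255.255.255)
  53.128.0.0/9 (53.128.0.0 - 53.255.255.255)
  53.192.0.0/11 (53.192.0.0 - 53.223.255.255)
  53.208.0.0/12 (53.208.0.0 - 53.223.255.255)
  53.220.0.0/14 (53.220.0.0 - 53.223.255.255)
Most specific is 53.220.0.0/14.

53.220.0.0/14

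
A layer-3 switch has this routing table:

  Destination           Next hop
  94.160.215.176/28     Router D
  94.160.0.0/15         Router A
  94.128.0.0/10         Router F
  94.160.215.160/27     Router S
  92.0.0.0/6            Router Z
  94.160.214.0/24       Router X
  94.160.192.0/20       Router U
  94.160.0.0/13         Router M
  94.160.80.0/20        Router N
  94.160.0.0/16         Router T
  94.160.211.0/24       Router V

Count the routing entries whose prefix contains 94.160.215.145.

5

Prefixes containing 94.160.215.145:
  92.0.0.0/6 (92.0.0.0 - 95.255.255.255)
  94.128.0.0/10 (94.128.0.0 - 94.191.255.255)
  94.160.0.0/13 (94.160.0.0 - 94.167.255.255)
  94.160.0.0/15 (94.160.0.0 - 94.161.255.255)
  94.160.0.0/16 (94.160.0.0 - 94.160.255.255)
Total matching entries: 5.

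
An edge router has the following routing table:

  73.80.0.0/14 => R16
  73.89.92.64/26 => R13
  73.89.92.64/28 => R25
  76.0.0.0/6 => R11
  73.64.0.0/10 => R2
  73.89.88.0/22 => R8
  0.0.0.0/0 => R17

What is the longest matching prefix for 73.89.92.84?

Entries matching 73.89.92.84:
  0.0.0.0/0 (default, matches everything)
  73.64.0.0/10 (73.64.0.0 - 73.127.255.255)
  73.89.92.64/26 (73.89.92.64 - 73.89.92.127)
Most specific is 73.89.92.64/26.

73.89.92.64/26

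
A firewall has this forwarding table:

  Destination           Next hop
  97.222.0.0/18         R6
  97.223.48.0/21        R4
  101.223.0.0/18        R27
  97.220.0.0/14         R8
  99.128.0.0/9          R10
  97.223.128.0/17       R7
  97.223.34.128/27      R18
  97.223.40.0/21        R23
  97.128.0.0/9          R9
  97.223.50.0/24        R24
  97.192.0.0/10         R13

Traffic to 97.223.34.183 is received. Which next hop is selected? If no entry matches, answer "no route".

R8

Routes whose prefix contains 97.223.34.183:
  97.128.0.0/9 (97.128.0.0 - 97.255.255.255) -> R9
  97.192.0.0/10 (97.192.0.0 - 97.255.255.255) -> R13
  97.220.0.0/14 (97.220.0.0 - 97.223.255.255) -> R8
More-specific entries that do NOT match:
  97.223.34.128/27 (97.223.34.128 - 97.223.34.159) does not contain 97.223.34.183
  97.223.50.0/24 (97.223.50.0 - 97.223.50.255) does not contain 97.223.34.183
  97.223.48.0/21 (97.223.48.0 - 97.223.55.255) does not contain 97.223.34.183
  97.223.40.0/21 (97.223.40.0 - 97.223.47.255) does not contain 97.223.34.183
  97.222.0.0/18 (97.222.0.0 - 97.222.63.255) does not contain 97.223.34.183
  101.223.0.0/18 (101.223.0.0 - 101.223.63.255) does not contain 97.223.34.183
  97.223.128.0/17 (97.223.128.0 - 97.223.255.255) does not contain 97.223.34.183
Longest matching prefix is /14 -> next hop R8.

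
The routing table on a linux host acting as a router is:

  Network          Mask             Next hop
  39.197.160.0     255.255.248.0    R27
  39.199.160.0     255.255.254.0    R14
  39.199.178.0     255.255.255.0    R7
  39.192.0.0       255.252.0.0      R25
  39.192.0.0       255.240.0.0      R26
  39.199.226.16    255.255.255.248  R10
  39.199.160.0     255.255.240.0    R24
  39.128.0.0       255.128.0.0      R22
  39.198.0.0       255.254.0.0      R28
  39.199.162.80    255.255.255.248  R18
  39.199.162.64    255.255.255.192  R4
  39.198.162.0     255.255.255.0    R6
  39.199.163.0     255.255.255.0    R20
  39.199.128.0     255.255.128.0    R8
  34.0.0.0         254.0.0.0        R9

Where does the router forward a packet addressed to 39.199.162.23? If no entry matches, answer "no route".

R24

Routes whose prefix contains 39.199.162.23:
  39.128.0.0/9 (39.128.0.0 - 39.255.255.255) -> R22
  39.192.0.0/12 (39.192.0.0 - 39.207.255.255) -> R26
  39.198.0.0/15 (39.198.0.0 - 39.199.255.255) -> R28
  39.199.128.0/17 (39.199.128.0 - 39.199.255.255) -> R8
  39.199.160.0/20 (39.199.160.0 - 39.199.175.255) -> R24
More-specific entries that do NOT match:
  39.199.226.16/29 (39.199.226.16 - 39.199.226.23) does not contain 39.199.162.23
  39.199.162.80/29 (39.199.162.80 - 39.199.162.87) does not contain 39.199.162.23
  39.199.162.64/26 (39.199.162.64 - 39.199.162.127) does not contain 39.199.162.23
  39.199.178.0/24 (39.199.178.0 - 39.199.178.255) does not contain 39.199.162.23
  39.198.162.0/24 (39.198.162.0 - 39.198.162.255) does not contain 39.199.162.23
  39.199.163.0/24 (39.199.163.0 - 39.199.163.255) does not contain 39.199.162.23
  39.199.160.0/23 (39.199.160.0 - 39.199.161.255) does not contain 39.199.162.23
  39.197.160.0/21 (39.197.160.0 - 39.197.167.255) does not contain 39.199.162.23
Longest matching prefix is /20 -> next hop R24.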